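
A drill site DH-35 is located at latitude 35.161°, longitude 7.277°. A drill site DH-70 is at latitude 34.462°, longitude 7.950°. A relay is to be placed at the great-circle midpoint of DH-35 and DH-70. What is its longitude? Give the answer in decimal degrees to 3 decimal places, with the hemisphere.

7.615°E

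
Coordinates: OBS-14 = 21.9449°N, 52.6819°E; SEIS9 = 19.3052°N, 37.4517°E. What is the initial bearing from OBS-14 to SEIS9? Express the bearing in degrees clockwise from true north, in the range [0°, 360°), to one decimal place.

Δλ = -15.2302°
y = sin Δλ · cos φ₂ = -0.247927
x = cos φ₁ sin φ₂ − sin φ₁ cos φ₂ cos Δλ = -0.033668
θ = atan2(y, x) = -97.7333° → 262.2667° (mod 360°)

262.3°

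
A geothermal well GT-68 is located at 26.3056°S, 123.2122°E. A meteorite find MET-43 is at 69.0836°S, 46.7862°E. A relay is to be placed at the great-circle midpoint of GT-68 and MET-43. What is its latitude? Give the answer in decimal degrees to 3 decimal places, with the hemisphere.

Bx = cos φ₂ cos Δλ = 0.083790,  By = cos φ₂ sin Δλ = -0.347033
φₘ = atan2(sin φ₁ + sin φ₂, √((cos φ₁ + Bx)² + By²)) = -52.94672°
λₘ = λ₁ + atan2(By, cos φ₁ + Bx) = 103.71663°

52.947°S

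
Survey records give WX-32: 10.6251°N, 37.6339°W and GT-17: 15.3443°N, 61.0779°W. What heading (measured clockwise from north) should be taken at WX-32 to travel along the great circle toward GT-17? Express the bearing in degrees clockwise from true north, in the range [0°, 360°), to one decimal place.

Δλ = -23.4440°
y = sin Δλ · cos φ₂ = -0.383670
x = cos φ₁ sin φ₂ − sin φ₁ cos φ₂ cos Δλ = 0.096951
θ = atan2(y, x) = -75.8186° → 284.1814° (mod 360°)

284.2°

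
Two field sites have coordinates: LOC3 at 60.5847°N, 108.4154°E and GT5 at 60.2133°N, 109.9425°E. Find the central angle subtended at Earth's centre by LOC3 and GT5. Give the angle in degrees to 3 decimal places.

Δφ = -0.3714°,  Δλ = 1.5271°
a = sin²(Δφ/2) + cos φ₁ cos φ₂ sin²(Δλ/2) = 0.000054
c = 2·arcsin(√a) = 0.014674 rad = 0.8408°

0.841°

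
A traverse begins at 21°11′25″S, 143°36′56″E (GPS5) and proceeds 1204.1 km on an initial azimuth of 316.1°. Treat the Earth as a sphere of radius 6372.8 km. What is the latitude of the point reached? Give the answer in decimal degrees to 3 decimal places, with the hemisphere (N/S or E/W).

13.229°S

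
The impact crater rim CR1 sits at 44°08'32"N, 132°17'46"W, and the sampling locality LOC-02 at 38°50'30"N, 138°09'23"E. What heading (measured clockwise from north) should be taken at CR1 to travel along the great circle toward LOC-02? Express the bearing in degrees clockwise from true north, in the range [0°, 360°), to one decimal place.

CR1: φ = +44.14222°, λ = -132.29611°
LOC-02: φ = +38.84167°, λ = +138.15639°
Δλ = -89.5475°
y = sin Δλ · cos φ₂ = -0.778858
x = cos φ₁ sin φ₂ − sin φ₁ cos φ₂ cos Δλ = 0.445782
θ = atan2(y, x) = -60.2152° → 299.7848° (mod 360°)

299.8°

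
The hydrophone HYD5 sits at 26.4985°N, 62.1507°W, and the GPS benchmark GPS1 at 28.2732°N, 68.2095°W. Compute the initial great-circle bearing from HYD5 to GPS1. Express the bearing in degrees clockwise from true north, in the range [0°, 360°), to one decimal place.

Δλ = -6.0588°
y = sin Δλ · cos φ₂ = -0.092957
x = cos φ₁ sin φ₂ − sin φ₁ cos φ₂ cos Δλ = 0.033164
θ = atan2(y, x) = -70.3651° → 289.6349° (mod 360°)

289.6°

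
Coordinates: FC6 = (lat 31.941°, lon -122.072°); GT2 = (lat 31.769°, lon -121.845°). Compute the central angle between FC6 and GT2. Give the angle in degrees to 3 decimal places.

Δφ = -0.1720°,  Δλ = 0.2270°
a = sin²(Δφ/2) + cos φ₁ cos φ₂ sin²(Δλ/2) = 0.000005
c = 2·arcsin(√a) = 0.004510 rad = 0.2584°

0.258°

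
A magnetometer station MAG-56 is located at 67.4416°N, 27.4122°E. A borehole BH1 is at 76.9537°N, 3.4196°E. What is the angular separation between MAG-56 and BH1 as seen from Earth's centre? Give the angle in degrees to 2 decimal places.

Δφ = 9.5121°,  Δλ = -23.9926°
a = sin²(Δφ/2) + cos φ₁ cos φ₂ sin²(Δλ/2) = 0.010616
c = 2·arcsin(√a) = 0.206432 rad = 11.8277°

11.83°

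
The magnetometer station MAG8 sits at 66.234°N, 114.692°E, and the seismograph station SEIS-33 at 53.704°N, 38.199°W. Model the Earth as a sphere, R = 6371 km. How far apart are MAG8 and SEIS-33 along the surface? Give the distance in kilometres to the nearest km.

6484 km

Δφ = -12.5300°,  Δλ = -152.8910°
a = sin²(Δφ/2) + cos φ₁ cos φ₂ sin²(Δλ/2) = 0.237365
c = 2·arcsin(√a) = 1.017763 rad = 58.3135°
d = R·c = 6371 × 1.017763 = 6484.2 km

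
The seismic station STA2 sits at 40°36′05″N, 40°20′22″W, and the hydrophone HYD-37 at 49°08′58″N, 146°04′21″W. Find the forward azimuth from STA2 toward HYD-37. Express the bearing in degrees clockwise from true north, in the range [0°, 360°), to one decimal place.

317.6°

STA2: φ = +40.60139°, λ = -40.33944°
HYD-37: φ = +49.14944°, λ = -146.07250°
Δλ = -105.7331°
y = sin Δλ · cos φ₂ = -0.629583
x = cos φ₁ sin φ₂ − sin φ₁ cos φ₂ cos Δλ = 0.689739
θ = atan2(y, x) = -42.3893° → 317.6107° (mod 360°)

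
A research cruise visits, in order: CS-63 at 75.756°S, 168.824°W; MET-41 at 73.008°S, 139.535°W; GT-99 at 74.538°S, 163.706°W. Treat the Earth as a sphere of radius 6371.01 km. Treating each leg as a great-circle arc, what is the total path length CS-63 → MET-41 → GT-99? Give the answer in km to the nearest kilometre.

1681 km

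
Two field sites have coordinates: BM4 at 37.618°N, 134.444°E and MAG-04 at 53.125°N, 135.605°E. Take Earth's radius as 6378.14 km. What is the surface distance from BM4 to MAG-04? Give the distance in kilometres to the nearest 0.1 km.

1728.6 km

Δφ = 15.5070°,  Δλ = 1.1610°
a = sin²(Δφ/2) + cos φ₁ cos φ₂ sin²(Δλ/2) = 0.018250
c = 2·arcsin(√a) = 0.271013 rad = 15.5279°
d = R·c = 6378.14 × 0.271013 = 1728.6 km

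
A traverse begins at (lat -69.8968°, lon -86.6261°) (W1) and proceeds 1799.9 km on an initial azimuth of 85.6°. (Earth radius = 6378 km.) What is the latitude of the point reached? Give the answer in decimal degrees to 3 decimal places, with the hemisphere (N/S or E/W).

δ = d/R = 1799.9/6378 = 0.282204 rad
φ₂ = arcsin(sin φ₁ cos δ + cos φ₁ sin δ cos θ)
   = arcsin(-0.93908·0.96044 + 0.34371·0.27847·0.07672) = -63.45527°
λ₂ = λ₁ + atan2(sin θ sin δ cos φ₁, cos δ − sin φ₁ sin φ₂) = -48.21560°

63.455°S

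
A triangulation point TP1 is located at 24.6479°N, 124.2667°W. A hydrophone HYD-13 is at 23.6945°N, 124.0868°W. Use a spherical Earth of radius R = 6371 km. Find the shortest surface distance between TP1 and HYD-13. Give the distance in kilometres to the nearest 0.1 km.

107.6 km

Δφ = -0.9534°,  Δλ = 0.1799°
a = sin²(Δφ/2) + cos φ₁ cos φ₂ sin²(Δλ/2) = 0.000071
c = 2·arcsin(√a) = 0.016885 rad = 0.9674°
d = R·c = 6371 × 0.016885 = 107.6 km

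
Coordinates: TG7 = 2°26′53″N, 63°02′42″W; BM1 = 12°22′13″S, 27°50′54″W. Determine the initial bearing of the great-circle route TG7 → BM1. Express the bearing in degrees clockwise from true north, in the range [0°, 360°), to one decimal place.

113.8°

TG7: φ = +2.44806°, λ = -63.04500°
BM1: φ = -12.37028°, λ = -27.84833°
Δλ = 35.1967°
y = sin Δλ · cos φ₂ = 0.563003
x = cos φ₁ sin φ₂ − sin φ₁ cos φ₂ cos Δλ = -0.248127
θ = atan2(y, x) = 113.7841° → 113.7841° (mod 360°)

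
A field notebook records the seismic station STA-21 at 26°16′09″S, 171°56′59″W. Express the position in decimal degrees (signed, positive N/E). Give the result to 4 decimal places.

-26.2692°, -171.9497°

lat: 26.2692° S → -26.2692°
lon: 171.9497° W → -171.9497°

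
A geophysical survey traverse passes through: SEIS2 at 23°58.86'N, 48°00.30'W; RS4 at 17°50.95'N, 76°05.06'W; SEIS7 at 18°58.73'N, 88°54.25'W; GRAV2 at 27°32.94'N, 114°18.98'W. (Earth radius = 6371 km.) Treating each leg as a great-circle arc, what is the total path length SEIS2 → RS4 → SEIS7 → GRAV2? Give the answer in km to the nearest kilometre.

SEIS2: φ = +23.98100°, λ = -48.00500°
RS4: φ = +17.84917°, λ = -76.08433°
SEIS7: φ = +18.97883°, λ = -88.90417°
GRAV2: φ = +27.54900°, λ = -114.31633°
SEIS2→RS4: c = 0.469241 rad, d = 2989.53 km
RS4→SEIS7: c = 0.213157 rad, d = 1358.02 km
SEIS7→GRAV2: c = 0.432997 rad, d = 2758.62 km
Total = 2989.53 + 1358.02 + 2758.62 = 7106.18 km

7106 km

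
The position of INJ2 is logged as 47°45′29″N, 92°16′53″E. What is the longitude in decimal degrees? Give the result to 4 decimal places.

92° + 16′/60 + 53″/3600 = 92 + 0.26667 + 0.01472 = 92.2814°

92.2814°E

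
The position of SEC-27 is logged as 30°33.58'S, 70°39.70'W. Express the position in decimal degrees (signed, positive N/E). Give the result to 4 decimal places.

-30.5597°, -70.6617°

lat: 30.5597° S → -30.5597°
lon: 70.6617° W → -70.6617°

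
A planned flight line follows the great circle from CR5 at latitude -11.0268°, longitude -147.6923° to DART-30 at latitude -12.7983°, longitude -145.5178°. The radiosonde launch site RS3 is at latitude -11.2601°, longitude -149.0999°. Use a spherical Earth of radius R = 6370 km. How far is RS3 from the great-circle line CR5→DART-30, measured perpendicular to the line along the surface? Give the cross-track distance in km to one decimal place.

118.8 km

δ₁₃ = central angle CR5→RS3 = 0.024446 rad  (haversine)
θ₁₃ = bearing CR5→RS3 = 260.276°,  θ₁₂ = bearing CR5→DART-30 = 130.001°
dₓₜ = R·arcsin(sin δ₁₃ · sin(θ₁₃ − θ₁₂)) = 6370·arcsin(0.02444·sin(130.275°)) = 118.800 km
|dₓₜ| = 118.800 km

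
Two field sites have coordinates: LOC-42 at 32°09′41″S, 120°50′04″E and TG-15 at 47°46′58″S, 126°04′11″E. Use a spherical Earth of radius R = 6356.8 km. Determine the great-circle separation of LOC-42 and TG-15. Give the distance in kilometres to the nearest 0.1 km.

1788.3 km

LOC-42: φ = -32.16139°, λ = +120.83444°
TG-15: φ = -47.78278°, λ = +126.06972°
Δφ = -15.6214°,  Δλ = 5.2353°
a = sin²(Δφ/2) + cos φ₁ cos φ₂ sin²(Δλ/2) = 0.019655
c = 2·arcsin(√a) = 0.281322 rad = 16.1186°
d = R·c = 6356.8 × 0.281322 = 1788.3 km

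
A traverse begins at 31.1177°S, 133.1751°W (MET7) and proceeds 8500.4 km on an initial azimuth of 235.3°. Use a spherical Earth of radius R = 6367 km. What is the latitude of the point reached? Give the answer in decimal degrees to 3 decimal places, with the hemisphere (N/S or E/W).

36.483°S

δ = d/R = 8500.4/6367 = 1.335071 rad
φ₂ = arcsin(sin φ₁ cos δ + cos φ₁ sin δ cos θ)
   = arcsin(-0.51680·0.23355 + 0.85611·0.97235·-0.56928) = -36.48295°
λ₂ = λ₁ + atan2(sin θ sin δ cos φ₁, cos δ − sin φ₁ sin φ₂) = 130.67585°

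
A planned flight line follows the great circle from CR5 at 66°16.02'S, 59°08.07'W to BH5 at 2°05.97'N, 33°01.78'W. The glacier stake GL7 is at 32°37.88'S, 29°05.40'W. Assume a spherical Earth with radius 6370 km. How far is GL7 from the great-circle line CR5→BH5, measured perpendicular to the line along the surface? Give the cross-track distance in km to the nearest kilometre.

1047 km

CR5: φ = -66.26700°, λ = -59.13450°
BH5: φ = +2.09950°, λ = -33.02967°
GL7: φ = -32.63133°, λ = -29.09000°
δ₁₃ = central angle CR5→GL7 = 0.664809 rad  (haversine)
θ₁₃ = bearing CR5→GL7 = 43.116°,  θ₁₂ = bearing CR5→BH5 = 27.737°
dₓₜ = R·arcsin(sin δ₁₃ · sin(θ₁₃ − θ₁₂)) = 6370·arcsin(0.61691·sin(15.380°)) = 1046.912 km
|dₓₜ| = 1046.912 km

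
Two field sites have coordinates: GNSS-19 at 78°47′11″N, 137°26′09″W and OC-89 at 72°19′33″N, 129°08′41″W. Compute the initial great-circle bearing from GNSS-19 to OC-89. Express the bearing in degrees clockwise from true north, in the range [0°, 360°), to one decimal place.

158.2°

GNSS-19: φ = +78.78639°, λ = -137.43583°
OC-89: φ = +72.32583°, λ = -129.14472°
Δλ = 8.2911°
y = sin Δλ · cos φ₂ = 0.043780
x = cos φ₁ sin φ₂ − sin φ₁ cos φ₂ cos Δλ = -0.109407
θ = atan2(y, x) = 158.1905° → 158.1905° (mod 360°)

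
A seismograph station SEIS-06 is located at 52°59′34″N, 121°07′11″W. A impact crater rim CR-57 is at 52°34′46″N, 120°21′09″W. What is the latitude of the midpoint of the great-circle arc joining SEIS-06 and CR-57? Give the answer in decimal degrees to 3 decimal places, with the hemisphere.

SEIS-06: φ = +52.99278°, λ = -121.11972°
CR-57: φ = +52.57944°, λ = -120.35250°
Bx = cos φ₂ cos Δλ = 0.607606,  By = cos φ₂ sin Δλ = 0.008137
φₘ = atan2(sin φ₁ + sin φ₂, √((cos φ₁ + Bx)² + By²)) = 52.78673°
λₘ = λ₁ + atan2(By, cos φ₁ + Bx) = -120.73429°

52.787°N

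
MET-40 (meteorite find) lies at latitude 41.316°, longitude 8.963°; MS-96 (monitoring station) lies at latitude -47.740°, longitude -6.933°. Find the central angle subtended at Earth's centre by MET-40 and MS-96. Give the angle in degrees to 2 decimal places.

90.16°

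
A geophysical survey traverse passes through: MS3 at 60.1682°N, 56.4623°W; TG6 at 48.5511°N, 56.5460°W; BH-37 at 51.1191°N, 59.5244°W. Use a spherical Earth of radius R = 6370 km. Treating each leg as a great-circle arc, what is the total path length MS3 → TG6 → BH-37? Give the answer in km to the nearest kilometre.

1648 km

MS3→TG6: c = 0.202758 rad, d = 1291.57 km
TG6→BH-37: c = 0.055963 rad, d = 356.48 km
Total = 1291.57 + 356.48 = 1648.06 km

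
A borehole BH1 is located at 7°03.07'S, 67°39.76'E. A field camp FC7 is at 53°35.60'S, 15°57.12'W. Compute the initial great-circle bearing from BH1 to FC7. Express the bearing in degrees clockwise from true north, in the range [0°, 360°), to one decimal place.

BH1: φ = -7.05117°, λ = +67.66267°
FC7: φ = -53.59333°, λ = -15.95200°
Δλ = -83.6147°
y = sin Δλ · cos φ₂ = -0.589831
x = cos φ₁ sin φ₂ − sin φ₁ cos φ₂ cos Δλ = -0.790635
θ = atan2(y, x) = -143.2763° → 216.7237° (mod 360°)

216.7°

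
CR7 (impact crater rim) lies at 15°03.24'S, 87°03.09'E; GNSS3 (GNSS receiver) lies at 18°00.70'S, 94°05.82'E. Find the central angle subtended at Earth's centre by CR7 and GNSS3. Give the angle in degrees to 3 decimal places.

7.372°

CR7: φ = -15.05400°, λ = +87.05150°
GNSS3: φ = -18.01167°, λ = +94.09700°
Δφ = -2.9577°,  Δλ = 7.0455°
a = sin²(Δφ/2) + cos φ₁ cos φ₂ sin²(Δλ/2) = 0.004133
c = 2·arcsin(√a) = 0.128670 rad = 7.3722°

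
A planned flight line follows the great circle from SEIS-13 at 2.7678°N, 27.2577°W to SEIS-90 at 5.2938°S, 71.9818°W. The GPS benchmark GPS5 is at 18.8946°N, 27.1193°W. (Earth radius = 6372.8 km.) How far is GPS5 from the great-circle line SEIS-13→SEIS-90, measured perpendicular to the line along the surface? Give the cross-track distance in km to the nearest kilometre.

δ₁₃ = central angle SEIS-13→GPS5 = 0.281476 rad  (haversine)
θ₁₃ = bearing SEIS-13→GPS5 = 0.471°,  θ₁₂ = bearing SEIS-13→SEIS-90 = 259.781°
dₓₜ = R·arcsin(sin δ₁₃ · sin(θ₁₃ − θ₁₂)) = 6372.8·arcsin(0.27777·sin(-259.309°)) = 1761.827 km
|dₓₜ| = 1761.827 km

1762 km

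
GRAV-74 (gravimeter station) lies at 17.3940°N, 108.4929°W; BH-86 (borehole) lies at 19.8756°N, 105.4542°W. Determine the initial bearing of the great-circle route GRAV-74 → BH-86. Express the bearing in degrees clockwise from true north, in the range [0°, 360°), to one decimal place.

Δλ = 3.0387°
y = sin Δλ · cos φ₂ = 0.049853
x = cos φ₁ sin φ₂ − sin φ₁ cos φ₂ cos Δλ = 0.043694
θ = atan2(y, x) = 48.7668° → 48.7668° (mod 360°)

48.8°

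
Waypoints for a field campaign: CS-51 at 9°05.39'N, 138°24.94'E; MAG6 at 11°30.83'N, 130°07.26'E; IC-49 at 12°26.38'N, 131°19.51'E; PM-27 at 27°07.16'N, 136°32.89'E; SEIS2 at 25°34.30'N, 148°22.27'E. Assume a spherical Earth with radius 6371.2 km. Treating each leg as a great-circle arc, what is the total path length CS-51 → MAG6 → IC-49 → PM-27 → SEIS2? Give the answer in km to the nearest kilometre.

4024 km

CS-51: φ = +9.08983°, λ = +138.41567°
MAG6: φ = +11.51383°, λ = +130.12100°
IC-49: φ = +12.43967°, λ = +131.32517°
PM-27: φ = +27.11933°, λ = +136.54817°
SEIS2: φ = +25.57167°, λ = +148.37117°
CS-51→MAG6: c = 0.148571 rad, d = 946.57 km
MAG6→IC-49: c = 0.026149 rad, d = 166.60 km
IC-49→PM-27: c = 0.270082 rad, d = 1720.75 km
PM-27→SEIS2: c = 0.186806 rad, d = 1190.18 km
Total = 946.57 + 166.60 + 1720.75 + 1190.18 = 4024.10 km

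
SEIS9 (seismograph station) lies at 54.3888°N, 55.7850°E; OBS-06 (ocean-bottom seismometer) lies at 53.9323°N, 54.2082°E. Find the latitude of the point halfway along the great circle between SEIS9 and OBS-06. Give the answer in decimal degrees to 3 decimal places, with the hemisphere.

54.163°N

Bx = cos φ₂ cos Δλ = 0.588518,  By = cos φ₂ sin Δλ = -0.016200
φₘ = atan2(sin φ₁ + sin φ₂, √((cos φ₁ + Bx)² + By²)) = 54.16312°
λₘ = λ₁ + atan2(By, cos φ₁ + Bx) = 54.99225°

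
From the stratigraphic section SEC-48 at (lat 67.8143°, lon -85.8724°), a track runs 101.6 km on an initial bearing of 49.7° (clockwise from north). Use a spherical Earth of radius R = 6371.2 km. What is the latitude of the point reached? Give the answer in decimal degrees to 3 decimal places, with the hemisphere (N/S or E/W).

68.395°N

δ = d/R = 101.6/6371.2 = 0.015947 rad
φ₂ = arcsin(sin φ₁ cos δ + cos φ₁ sin δ cos θ)
   = arcsin(0.92596·0.99987 + 0.37761·0.01595·0.64679) = 68.39459°
λ₂ = λ₁ + atan2(sin θ sin δ cos φ₁, cos δ − sin φ₁ sin φ₂) = -83.97965°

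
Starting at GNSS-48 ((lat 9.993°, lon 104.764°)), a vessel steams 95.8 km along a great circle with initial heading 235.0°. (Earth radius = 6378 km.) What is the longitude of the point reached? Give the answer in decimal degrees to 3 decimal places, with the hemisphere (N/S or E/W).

104.049°E

δ = d/R = 95.8/6378 = 0.015020 rad
φ₂ = arcsin(sin φ₁ cos δ + cos φ₁ sin δ cos θ)
   = arcsin(0.17353·0.99989 + 0.98483·0.01502·-0.57358) = 9.49863°
λ₂ = λ₁ + atan2(sin θ sin δ cos φ₁, cos δ − sin φ₁ sin φ₂) = 104.04924°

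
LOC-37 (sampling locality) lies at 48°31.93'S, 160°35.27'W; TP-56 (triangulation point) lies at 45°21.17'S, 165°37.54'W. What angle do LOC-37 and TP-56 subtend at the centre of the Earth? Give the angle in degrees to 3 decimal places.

4.682°

LOC-37: φ = -48.53217°, λ = -160.58783°
TP-56: φ = -45.35283°, λ = -165.62567°
Δφ = 3.1793°,  Δλ = -5.0378°
a = sin²(Δφ/2) + cos φ₁ cos φ₂ sin²(Δλ/2) = 0.001668
c = 2·arcsin(√a) = 0.081716 rad = 4.6820°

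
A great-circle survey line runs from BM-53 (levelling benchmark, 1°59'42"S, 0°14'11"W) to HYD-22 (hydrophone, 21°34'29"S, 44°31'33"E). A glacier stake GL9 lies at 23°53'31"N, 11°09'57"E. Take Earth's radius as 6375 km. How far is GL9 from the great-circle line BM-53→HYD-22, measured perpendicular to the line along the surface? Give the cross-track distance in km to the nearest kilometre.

BM-53: φ = -1.99500°, λ = -0.23639°
HYD-22: φ = -21.57472°, λ = +44.52583°
GL9: φ = +23.89194°, λ = +11.16583°
δ₁₃ = central angle BM-53→GL9 = 0.491506 rad  (haversine)
θ₁₃ = bearing BM-53→GL9 = 22.519°,  θ₁₂ = bearing BM-53→HYD-22 = 117.749°
dₓₜ = R·arcsin(sin δ₁₃ · sin(θ₁₃ − θ₁₂)) = 6375·arcsin(0.47195·sin(-95.230°)) = -3119.156 km
|dₓₜ| = 3119.156 km

3119 km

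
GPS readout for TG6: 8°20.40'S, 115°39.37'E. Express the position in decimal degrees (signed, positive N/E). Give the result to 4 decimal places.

-8.3400°, +115.6562°

lat: 8.3400° S → -8.3400°
lon: 115.6562° E → +115.6562°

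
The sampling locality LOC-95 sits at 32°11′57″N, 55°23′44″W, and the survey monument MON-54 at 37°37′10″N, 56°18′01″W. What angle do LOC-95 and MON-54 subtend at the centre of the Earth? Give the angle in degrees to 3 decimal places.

5.471°

LOC-95: φ = +32.19917°, λ = -55.39556°
MON-54: φ = +37.61944°, λ = -56.30028°
Δφ = 5.4203°,  Δλ = -0.9047°
a = sin²(Δφ/2) + cos φ₁ cos φ₂ sin²(Δλ/2) = 0.002277
c = 2·arcsin(√a) = 0.095482 rad = 5.4707°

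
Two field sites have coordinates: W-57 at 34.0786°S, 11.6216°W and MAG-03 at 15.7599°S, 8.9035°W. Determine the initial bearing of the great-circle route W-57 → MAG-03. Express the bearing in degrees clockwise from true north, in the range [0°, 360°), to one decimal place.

8.3°

Δλ = 2.7181°
y = sin Δλ · cos φ₂ = 0.045639
x = cos φ₁ sin φ₂ − sin φ₁ cos φ₂ cos Δλ = 0.313696
θ = atan2(y, x) = 8.2778° → 8.2778° (mod 360°)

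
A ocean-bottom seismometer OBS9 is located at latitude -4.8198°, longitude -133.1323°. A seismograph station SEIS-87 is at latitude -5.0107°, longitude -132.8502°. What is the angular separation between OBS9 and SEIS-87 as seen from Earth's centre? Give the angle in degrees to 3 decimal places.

Δφ = -0.1909°,  Δλ = 0.2821°
a = sin²(Δφ/2) + cos φ₁ cos φ₂ sin²(Δλ/2) = 0.000009
c = 2·arcsin(√a) = 0.005930 rad = 0.3398°

0.340°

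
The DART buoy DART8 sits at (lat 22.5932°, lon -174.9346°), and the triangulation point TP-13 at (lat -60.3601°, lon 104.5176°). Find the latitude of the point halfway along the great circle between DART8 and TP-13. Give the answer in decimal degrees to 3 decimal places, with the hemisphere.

23.475°S

Bx = cos φ₂ cos Δλ = 0.081217,  By = cos φ₂ sin Δλ = -0.487833
φₘ = atan2(sin φ₁ + sin φ₂, √((cos φ₁ + Bx)² + By²)) = -23.47515°
λₘ = λ₁ + atan2(By, cos φ₁ + Bx) = 159.16138°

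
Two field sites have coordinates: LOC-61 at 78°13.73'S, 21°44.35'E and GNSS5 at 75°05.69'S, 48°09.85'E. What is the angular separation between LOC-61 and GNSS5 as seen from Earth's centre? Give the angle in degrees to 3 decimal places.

6.773°

LOC-61: φ = -78.22883°, λ = +21.73917°
GNSS5: φ = -75.09483°, λ = +48.16417°
Δφ = 3.1340°,  Δλ = 26.4250°
a = sin²(Δφ/2) + cos φ₁ cos φ₂ sin²(Δλ/2) = 0.003489
c = 2·arcsin(√a) = 0.118206 rad = 6.7727°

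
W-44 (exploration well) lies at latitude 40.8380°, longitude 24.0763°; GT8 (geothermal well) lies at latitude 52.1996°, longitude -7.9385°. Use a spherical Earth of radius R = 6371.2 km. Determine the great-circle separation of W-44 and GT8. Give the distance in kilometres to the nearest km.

Δφ = 11.3616°,  Δλ = -32.0148°
a = sin²(Δφ/2) + cos φ₁ cos φ₂ sin²(Δλ/2) = 0.045061
c = 2·arcsin(√a) = 0.427804 rad = 24.5114°
d = R·c = 6371.2 × 0.427804 = 2725.6 km

2726 km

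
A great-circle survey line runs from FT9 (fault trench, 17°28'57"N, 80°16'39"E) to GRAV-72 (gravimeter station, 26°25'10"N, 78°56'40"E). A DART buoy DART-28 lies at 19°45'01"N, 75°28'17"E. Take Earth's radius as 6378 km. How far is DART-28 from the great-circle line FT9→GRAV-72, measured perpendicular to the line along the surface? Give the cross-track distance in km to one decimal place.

FT9: φ = +17.48250°, λ = +80.27750°
GRAV-72: φ = +26.41944°, λ = +78.94444°
DART-28: φ = +19.75028°, λ = +75.47139°
δ₁₃ = central angle FT9→DART-28 = 0.088794 rad  (haversine)
θ₁₃ = bearing FT9→DART-28 = 297.222°,  θ₁₂ = bearing FT9→GRAV-72 = 352.365°
dₓₜ = R·arcsin(sin δ₁₃ · sin(θ₁₃ − θ₁₂)) = 6378·arcsin(0.08868·sin(-55.143°)) = -464.518 km
|dₓₜ| = 464.518 km

464.5 km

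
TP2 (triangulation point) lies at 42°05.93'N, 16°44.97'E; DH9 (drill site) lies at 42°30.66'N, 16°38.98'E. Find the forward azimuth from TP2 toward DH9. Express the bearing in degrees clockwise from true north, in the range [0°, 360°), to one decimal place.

349.9°

TP2: φ = +42.09883°, λ = +16.74950°
DH9: φ = +42.51100°, λ = +16.64967°
Δλ = -0.0998°
y = sin Δλ · cos φ₂ = -0.001284
x = cos φ₁ sin φ₂ − sin φ₁ cos φ₂ cos Δλ = 0.007194
θ = atan2(y, x) = -10.1225° → 349.8775° (mod 360°)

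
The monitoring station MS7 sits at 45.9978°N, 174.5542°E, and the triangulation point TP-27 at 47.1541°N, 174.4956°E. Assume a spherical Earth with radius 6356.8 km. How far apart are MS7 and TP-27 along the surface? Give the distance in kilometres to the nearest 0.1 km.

Δφ = 1.1563°,  Δλ = -0.0586°
a = sin²(Δφ/2) + cos φ₁ cos φ₂ sin²(Δλ/2) = 0.000102
c = 2·arcsin(√a) = 0.020193 rad = 1.1570°
d = R·c = 6356.8 × 0.020193 = 128.4 km

128.4 km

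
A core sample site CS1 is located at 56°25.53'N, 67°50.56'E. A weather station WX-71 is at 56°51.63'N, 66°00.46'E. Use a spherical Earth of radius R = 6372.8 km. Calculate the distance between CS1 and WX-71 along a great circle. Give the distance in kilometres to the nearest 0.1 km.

122.2 km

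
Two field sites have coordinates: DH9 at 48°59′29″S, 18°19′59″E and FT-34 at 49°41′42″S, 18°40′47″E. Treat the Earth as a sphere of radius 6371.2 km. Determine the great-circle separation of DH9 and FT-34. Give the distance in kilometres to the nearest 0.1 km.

82.2 km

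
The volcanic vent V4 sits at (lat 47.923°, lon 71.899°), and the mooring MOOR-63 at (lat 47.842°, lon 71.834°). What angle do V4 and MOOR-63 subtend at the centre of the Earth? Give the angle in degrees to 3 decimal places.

0.092°

Δφ = -0.0810°,  Δλ = -0.0650°
a = sin²(Δφ/2) + cos φ₁ cos φ₂ sin²(Δλ/2) = 0.000001
c = 2·arcsin(√a) = 0.001605 rad = 0.0920°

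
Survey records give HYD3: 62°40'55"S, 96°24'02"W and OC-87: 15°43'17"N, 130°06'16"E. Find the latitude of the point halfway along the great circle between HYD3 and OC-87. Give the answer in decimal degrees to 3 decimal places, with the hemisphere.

40.330°S

HYD3: φ = -62.68194°, λ = -96.40056°
OC-87: φ = +15.72139°, λ = +130.10444°
Bx = cos φ₂ cos Δλ = -0.662543,  By = cos φ₂ sin Δλ = -0.698296
φₘ = atan2(sin φ₁ + sin φ₂, √((cos φ₁ + Bx)² + By²)) = -40.32990°
λₘ = λ₁ + atan2(By, cos φ₁ + Bx) = 157.34352°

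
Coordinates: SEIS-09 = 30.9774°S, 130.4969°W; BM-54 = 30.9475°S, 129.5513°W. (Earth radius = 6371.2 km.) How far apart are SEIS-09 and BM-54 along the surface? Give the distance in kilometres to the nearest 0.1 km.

Δφ = 0.0299°,  Δλ = 0.9456°
a = sin²(Δφ/2) + cos φ₁ cos φ₂ sin²(Δλ/2) = 0.000050
c = 2·arcsin(√a) = 0.014162 rad = 0.8114°
d = R·c = 6371.2 × 0.014162 = 90.2 km

90.2 km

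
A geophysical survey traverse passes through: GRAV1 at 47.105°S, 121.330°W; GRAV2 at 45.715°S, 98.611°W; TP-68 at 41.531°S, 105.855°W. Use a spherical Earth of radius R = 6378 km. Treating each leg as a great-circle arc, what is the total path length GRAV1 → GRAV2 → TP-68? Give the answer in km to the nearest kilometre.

2491 km

GRAV1→GRAV2: c = 0.273502 rad, d = 1744.40 km
GRAV2→TP-68: c = 0.117004 rad, d = 746.25 km
Total = 1744.40 + 746.25 = 2490.65 km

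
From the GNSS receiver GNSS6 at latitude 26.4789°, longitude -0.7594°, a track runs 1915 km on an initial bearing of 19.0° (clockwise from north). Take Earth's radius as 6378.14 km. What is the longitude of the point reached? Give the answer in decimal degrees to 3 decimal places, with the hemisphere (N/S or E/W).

δ = d/R = 1915/6378.14 = 0.300244 rad
φ₂ = arcsin(sin φ₁ cos δ + cos φ₁ sin δ cos θ)
   = arcsin(0.44587·0.95526 + 0.89510·0.29575·0.94552) = 42.54957°
λ₂ = λ₁ + atan2(sin θ sin δ cos φ₁, cos δ − sin φ₁ sin φ₂) = 6.75082°

6.751°E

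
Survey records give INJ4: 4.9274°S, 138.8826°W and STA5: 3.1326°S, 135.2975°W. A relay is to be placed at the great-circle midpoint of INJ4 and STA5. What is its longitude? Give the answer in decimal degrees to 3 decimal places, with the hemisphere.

Bx = cos φ₂ cos Δλ = 0.996552,  By = cos φ₂ sin Δλ = 0.062438
φₘ = atan2(sin φ₁ + sin φ₂, √((cos φ₁ + Bx)² + By²)) = -4.03197°
λₘ = λ₁ + atan2(By, cos φ₁ + Bx) = -137.08807°

137.088°W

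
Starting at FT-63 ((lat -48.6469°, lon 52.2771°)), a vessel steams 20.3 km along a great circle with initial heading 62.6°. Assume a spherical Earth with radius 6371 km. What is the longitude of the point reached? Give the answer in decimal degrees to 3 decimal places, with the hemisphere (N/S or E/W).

δ = d/R = 20.3/6371 = 0.003186 rad
φ₂ = arcsin(sin φ₁ cos δ + cos φ₁ sin δ cos θ)
   = arcsin(-0.75065·0.99999 + 0.66070·0.00319·0.46020) = -48.56262°
λ₂ = λ₁ + atan2(sin θ sin δ cos φ₁, cos δ − sin φ₁ sin φ₂) = 52.52201°

52.522°E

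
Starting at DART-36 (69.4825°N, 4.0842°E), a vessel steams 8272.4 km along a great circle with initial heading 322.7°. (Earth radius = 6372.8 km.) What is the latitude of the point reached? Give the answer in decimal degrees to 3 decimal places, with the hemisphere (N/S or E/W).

31.384°N

δ = d/R = 8272.4/6372.8 = 1.298079 rad
φ₂ = arcsin(sin φ₁ cos δ + cos φ₁ sin δ cos θ)
   = arcsin(0.93657·0.26935 + 0.35049·0.96304·0.79547) = 31.38372°
λ₂ = λ₁ + atan2(sin θ sin δ cos φ₁, cos δ − sin φ₁ sin φ₂) = -132.78981°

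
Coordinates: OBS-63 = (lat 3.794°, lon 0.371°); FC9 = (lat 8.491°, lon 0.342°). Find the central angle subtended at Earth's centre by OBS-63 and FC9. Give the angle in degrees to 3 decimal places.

4.697°

Δφ = 4.6970°,  Δλ = -0.0290°
a = sin²(Δφ/2) + cos φ₁ cos φ₂ sin²(Δλ/2) = 0.001679
c = 2·arcsin(√a) = 0.081980 rad = 4.6971°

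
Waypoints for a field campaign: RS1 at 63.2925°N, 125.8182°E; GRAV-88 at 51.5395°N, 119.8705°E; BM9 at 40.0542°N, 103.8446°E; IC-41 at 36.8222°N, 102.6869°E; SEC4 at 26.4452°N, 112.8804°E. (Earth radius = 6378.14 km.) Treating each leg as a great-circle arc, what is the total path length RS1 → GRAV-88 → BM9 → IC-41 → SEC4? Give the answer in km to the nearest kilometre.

RS1→GRAV-88: c = 0.212389 rad, d = 1354.65 km
GRAV-88→BM9: c = 0.278482 rad, d = 1776.20 km
BM9→IC-41: c = 0.058586 rad, d = 373.67 km
IC-41→SEC4: c = 0.235787 rad, d = 1503.89 km
Total = 1354.65 + 1776.20 + 373.67 + 1503.89 = 5008.40 km

5008 km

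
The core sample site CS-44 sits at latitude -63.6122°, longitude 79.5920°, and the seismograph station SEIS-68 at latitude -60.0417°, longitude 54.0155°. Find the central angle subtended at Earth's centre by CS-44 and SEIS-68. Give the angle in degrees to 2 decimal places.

Δφ = 3.5705°,  Δλ = -25.5765°
a = sin²(Δφ/2) + cos φ₁ cos φ₂ sin²(Δλ/2) = 0.011845
c = 2·arcsin(√a) = 0.218098 rad = 12.4961°

12.50°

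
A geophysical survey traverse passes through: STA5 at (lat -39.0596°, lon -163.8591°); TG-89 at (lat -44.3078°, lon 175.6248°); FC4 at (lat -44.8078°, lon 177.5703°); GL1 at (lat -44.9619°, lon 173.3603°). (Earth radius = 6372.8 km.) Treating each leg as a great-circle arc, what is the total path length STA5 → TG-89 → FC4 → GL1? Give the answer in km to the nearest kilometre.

2292 km

STA5→TG-89: c = 0.281770 rad, d = 1795.67 km
TG-89→FC4: c = 0.025720 rad, d = 163.91 km
FC4→GL1: c = 0.052125 rad, d = 332.18 km
Total = 1795.67 + 163.91 + 332.18 = 2291.75 km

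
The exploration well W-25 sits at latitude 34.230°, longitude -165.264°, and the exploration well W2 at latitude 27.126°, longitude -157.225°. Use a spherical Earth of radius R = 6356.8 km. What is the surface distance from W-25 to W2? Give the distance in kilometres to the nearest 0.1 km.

Δφ = -7.1040°,  Δλ = 8.0390°
a = sin²(Δφ/2) + cos φ₁ cos φ₂ sin²(Δλ/2) = 0.007454
c = 2·arcsin(√a) = 0.172887 rad = 9.9057°
d = R·c = 6356.8 × 0.172887 = 1099.0 km

1099.0 km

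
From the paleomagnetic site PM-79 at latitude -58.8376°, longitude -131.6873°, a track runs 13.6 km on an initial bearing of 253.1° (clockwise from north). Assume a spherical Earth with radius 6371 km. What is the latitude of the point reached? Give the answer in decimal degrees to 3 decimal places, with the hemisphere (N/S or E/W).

δ = d/R = 13.6/6371 = 0.002135 rad
φ₂ = arcsin(sin φ₁ cos δ + cos φ₁ sin δ cos θ)
   = arcsin(-0.85570·1.00000 + 0.51747·0.00213·-0.29070) = -58.87296°
λ₂ = λ₁ + atan2(sin θ sin δ cos φ₁, cos δ − sin φ₁ sin φ₂) = -131.91368°

58.873°S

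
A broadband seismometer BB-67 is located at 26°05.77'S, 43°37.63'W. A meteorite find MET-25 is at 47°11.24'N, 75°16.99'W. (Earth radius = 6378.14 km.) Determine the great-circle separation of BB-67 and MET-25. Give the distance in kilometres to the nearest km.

8755 km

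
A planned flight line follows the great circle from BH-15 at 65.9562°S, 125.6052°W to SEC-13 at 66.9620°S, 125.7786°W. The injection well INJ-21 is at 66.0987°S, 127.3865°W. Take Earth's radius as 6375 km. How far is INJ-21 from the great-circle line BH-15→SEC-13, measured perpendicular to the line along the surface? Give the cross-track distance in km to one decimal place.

79.0 km

δ₁₃ = central angle BH-15→INJ-21 = 0.012874 rad  (haversine)
θ₁₃ = bearing BH-15→INJ-21 = 258.048°,  θ₁₂ = bearing BH-15→SEC-13 = 183.860°
dₓₜ = R·arcsin(sin δ₁₃ · sin(θ₁₃ − θ₁₂)) = 6375·arcsin(0.01287·sin(74.189°)) = 78.965 km
|dₓₜ| = 78.965 km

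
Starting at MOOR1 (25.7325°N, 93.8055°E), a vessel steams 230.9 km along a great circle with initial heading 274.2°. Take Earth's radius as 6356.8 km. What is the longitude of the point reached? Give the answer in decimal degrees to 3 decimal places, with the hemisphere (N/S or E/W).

δ = d/R = 230.9/6356.8 = 0.036323 rad
φ₂ = arcsin(sin φ₁ cos δ + cos φ₁ sin δ cos θ)
   = arcsin(0.43417·0.99934 + 0.90083·0.03632·0.07324) = 25.86675°
λ₂ = λ₁ + atan2(sin θ sin δ cos φ₁, cos δ − sin φ₁ sin φ₂) = 91.49870°

91.499°E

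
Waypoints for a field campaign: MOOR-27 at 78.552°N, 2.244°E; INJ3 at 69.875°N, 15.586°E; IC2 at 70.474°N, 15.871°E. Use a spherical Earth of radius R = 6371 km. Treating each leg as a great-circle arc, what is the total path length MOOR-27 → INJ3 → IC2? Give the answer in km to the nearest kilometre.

1107 km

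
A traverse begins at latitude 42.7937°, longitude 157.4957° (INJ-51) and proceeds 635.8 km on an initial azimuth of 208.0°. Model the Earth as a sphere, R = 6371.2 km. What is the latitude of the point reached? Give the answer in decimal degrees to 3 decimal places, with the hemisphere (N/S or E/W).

δ = d/R = 635.8/6371.2 = 0.099793 rad
φ₂ = arcsin(sin φ₁ cos δ + cos φ₁ sin δ cos θ)
   = arcsin(0.67936·0.99502 + 0.73380·0.09963·-0.88295) = 37.69305°
λ₂ = λ₁ + atan2(sin θ sin δ cos φ₁, cos δ − sin φ₁ sin φ₂) = 154.10708°

37.693°N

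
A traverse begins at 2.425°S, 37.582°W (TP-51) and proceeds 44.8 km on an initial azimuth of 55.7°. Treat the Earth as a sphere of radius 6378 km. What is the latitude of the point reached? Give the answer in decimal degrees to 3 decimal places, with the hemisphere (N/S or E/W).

2.198°S

δ = d/R = 44.8/6378 = 0.007024 rad
φ₂ = arcsin(sin φ₁ cos δ + cos φ₁ sin δ cos θ)
   = arcsin(-0.04231·0.99998 + 0.99910·0.00702·0.56353) = -2.19817°
λ₂ = λ₁ + atan2(sin θ sin δ cos φ₁, cos δ − sin φ₁ sin φ₂) = -37.24929°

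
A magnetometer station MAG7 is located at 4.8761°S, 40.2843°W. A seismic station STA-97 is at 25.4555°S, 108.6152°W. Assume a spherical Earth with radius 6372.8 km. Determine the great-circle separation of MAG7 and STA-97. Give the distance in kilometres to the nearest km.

7604 km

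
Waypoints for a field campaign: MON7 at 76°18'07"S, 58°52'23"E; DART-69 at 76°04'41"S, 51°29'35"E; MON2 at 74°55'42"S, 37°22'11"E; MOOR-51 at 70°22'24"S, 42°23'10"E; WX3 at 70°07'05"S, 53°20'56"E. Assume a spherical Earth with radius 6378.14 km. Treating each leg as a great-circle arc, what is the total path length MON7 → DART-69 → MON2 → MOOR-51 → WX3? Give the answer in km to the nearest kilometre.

MON7: φ = -76.30194°, λ = +58.87306°
DART-69: φ = -76.07806°, λ = +51.49306°
MON2: φ = -74.92833°, λ = +37.36972°
MOOR-51: φ = -70.37333°, λ = +42.38611°
WX3: φ = -70.11806°, λ = +53.34889°
MON7→DART-69: c = 0.030973 rad, d = 197.55 km
DART-69→MON2: c = 0.064702 rad, d = 412.68 km
MON2→MOOR-51: c = 0.083606 rad, d = 533.25 km
MOOR-51→WX3: c = 0.064734 rad, d = 412.88 km
Total = 197.55 + 412.68 + 533.25 + 412.88 = 1556.36 km

1556 km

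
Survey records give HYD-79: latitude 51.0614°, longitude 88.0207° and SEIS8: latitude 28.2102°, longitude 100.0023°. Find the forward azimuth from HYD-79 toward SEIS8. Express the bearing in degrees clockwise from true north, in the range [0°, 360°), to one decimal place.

153.9°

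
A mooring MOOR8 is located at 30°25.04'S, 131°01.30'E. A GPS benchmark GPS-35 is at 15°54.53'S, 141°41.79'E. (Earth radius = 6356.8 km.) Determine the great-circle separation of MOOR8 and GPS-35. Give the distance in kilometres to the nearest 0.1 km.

MOOR8: φ = -30.41733°, λ = +131.02167°
GPS-35: φ = -15.90883°, λ = +141.69650°
Δφ = 14.5085°,  Δλ = 10.6748°
a = sin²(Δφ/2) + cos φ₁ cos φ₂ sin²(Δλ/2) = 0.023121
c = 2·arcsin(√a) = 0.305295 rad = 17.4921°
d = R·c = 6356.8 × 0.305295 = 1940.7 km

1940.7 km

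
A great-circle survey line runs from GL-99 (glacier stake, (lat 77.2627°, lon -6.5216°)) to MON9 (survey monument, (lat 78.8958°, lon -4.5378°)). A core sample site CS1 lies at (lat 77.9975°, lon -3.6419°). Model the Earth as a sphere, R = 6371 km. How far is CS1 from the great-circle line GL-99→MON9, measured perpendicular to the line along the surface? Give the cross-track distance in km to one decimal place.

45.9 km

δ₁₃ = central angle GL-99→CS1 = 0.016741 rad  (haversine)
θ₁₃ = bearing GL-99→CS1 = 38.615°,  θ₁₂ = bearing GL-99→MON9 = 13.117°
dₓₜ = R·arcsin(sin δ₁₃ · sin(θ₁₃ − θ₁₂)) = 6371·arcsin(0.01674·sin(25.498°)) = 45.912 km
|dₓₜ| = 45.912 km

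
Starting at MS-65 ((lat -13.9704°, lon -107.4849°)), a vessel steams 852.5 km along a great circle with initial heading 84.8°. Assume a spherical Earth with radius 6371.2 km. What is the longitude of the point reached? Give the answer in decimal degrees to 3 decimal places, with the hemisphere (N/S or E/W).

δ = d/R = 852.5/6371.2 = 0.133805 rad
φ₂ = arcsin(sin φ₁ cos δ + cos φ₁ sin δ cos θ)
   = arcsin(-0.24142·0.99106 + 0.97042·0.13341·0.09063) = -13.15166°
λ₂ = λ₁ + atan2(sin θ sin δ cos φ₁, cos δ − sin φ₁ sin φ₂) = -99.64324°

99.643°W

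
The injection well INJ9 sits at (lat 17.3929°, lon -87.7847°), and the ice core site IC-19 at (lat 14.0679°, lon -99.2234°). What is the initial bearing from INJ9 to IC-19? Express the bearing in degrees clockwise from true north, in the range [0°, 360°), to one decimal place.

Δλ = -11.4387°
y = sin Δλ · cos φ₂ = -0.192371
x = cos φ₁ sin φ₂ − sin φ₁ cos φ₂ cos Δλ = -0.052240
θ = atan2(y, x) = -105.1928° → 254.8072° (mod 360°)

254.8°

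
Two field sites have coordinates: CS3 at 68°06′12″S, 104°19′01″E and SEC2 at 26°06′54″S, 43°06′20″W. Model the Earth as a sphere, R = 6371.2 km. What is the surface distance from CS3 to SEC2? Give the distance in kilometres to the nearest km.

CS3: φ = -68.10333°, λ = +104.31694°
SEC2: φ = -26.11500°, λ = -43.10556°
Δφ = 41.9883°,  Δλ = -147.4225°
a = sin²(Δφ/2) + cos φ₁ cos φ₂ sin²(Δλ/2) = 0.436878
c = 2·arcsin(√a) = 1.444215 rad = 82.7474°
d = R·c = 6371.2 × 1.444215 = 9201.4 km

9201 km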